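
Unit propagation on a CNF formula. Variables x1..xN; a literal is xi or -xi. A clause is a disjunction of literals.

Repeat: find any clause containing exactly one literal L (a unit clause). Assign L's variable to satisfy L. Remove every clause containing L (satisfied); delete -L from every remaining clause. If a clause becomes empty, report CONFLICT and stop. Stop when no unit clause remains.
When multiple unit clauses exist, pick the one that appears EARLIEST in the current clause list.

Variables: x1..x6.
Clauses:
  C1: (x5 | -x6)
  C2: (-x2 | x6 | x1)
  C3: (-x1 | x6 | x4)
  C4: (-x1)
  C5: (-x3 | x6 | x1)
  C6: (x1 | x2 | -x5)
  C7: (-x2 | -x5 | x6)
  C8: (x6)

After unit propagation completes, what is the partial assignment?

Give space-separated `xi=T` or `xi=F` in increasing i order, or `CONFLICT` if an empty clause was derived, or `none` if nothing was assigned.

Answer: x1=F x2=T x5=T x6=T

Derivation:
unit clause [-1] forces x1=F; simplify:
  drop 1 from [-2, 6, 1] -> [-2, 6]
  drop 1 from [-3, 6, 1] -> [-3, 6]
  drop 1 from [1, 2, -5] -> [2, -5]
  satisfied 2 clause(s); 6 remain; assigned so far: [1]
unit clause [6] forces x6=T; simplify:
  drop -6 from [5, -6] -> [5]
  satisfied 4 clause(s); 2 remain; assigned so far: [1, 6]
unit clause [5] forces x5=T; simplify:
  drop -5 from [2, -5] -> [2]
  satisfied 1 clause(s); 1 remain; assigned so far: [1, 5, 6]
unit clause [2] forces x2=T; simplify:
  satisfied 1 clause(s); 0 remain; assigned so far: [1, 2, 5, 6]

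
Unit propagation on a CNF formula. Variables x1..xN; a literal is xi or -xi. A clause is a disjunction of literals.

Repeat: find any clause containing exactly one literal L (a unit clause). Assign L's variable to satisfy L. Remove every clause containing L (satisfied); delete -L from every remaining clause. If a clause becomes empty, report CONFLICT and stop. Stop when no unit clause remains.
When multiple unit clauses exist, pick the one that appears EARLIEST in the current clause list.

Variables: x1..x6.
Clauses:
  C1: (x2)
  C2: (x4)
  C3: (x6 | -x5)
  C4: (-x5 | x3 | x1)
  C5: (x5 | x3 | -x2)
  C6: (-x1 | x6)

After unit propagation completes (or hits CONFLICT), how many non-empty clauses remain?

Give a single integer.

unit clause [2] forces x2=T; simplify:
  drop -2 from [5, 3, -2] -> [5, 3]
  satisfied 1 clause(s); 5 remain; assigned so far: [2]
unit clause [4] forces x4=T; simplify:
  satisfied 1 clause(s); 4 remain; assigned so far: [2, 4]

Answer: 4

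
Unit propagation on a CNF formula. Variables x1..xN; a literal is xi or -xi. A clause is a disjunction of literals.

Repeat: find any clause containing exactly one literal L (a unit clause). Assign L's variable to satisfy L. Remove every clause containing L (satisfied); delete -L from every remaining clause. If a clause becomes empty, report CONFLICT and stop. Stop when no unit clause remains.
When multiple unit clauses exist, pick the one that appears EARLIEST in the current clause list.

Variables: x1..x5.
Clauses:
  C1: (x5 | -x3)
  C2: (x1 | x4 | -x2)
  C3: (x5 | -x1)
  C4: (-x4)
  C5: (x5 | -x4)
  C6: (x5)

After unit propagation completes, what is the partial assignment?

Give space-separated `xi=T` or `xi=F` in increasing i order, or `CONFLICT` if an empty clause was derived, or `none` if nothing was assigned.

unit clause [-4] forces x4=F; simplify:
  drop 4 from [1, 4, -2] -> [1, -2]
  satisfied 2 clause(s); 4 remain; assigned so far: [4]
unit clause [5] forces x5=T; simplify:
  satisfied 3 clause(s); 1 remain; assigned so far: [4, 5]

Answer: x4=F x5=T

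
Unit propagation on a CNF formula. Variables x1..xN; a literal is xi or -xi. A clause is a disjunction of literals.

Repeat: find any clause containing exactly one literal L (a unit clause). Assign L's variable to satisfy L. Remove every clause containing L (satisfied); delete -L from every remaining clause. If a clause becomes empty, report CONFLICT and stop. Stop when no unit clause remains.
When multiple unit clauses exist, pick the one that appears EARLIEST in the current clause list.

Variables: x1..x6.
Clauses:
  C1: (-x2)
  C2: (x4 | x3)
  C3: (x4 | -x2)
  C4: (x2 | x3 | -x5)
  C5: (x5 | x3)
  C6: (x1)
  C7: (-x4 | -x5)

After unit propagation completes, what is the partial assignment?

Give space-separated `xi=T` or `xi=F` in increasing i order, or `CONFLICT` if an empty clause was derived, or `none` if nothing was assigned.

unit clause [-2] forces x2=F; simplify:
  drop 2 from [2, 3, -5] -> [3, -5]
  satisfied 2 clause(s); 5 remain; assigned so far: [2]
unit clause [1] forces x1=T; simplify:
  satisfied 1 clause(s); 4 remain; assigned so far: [1, 2]

Answer: x1=T x2=F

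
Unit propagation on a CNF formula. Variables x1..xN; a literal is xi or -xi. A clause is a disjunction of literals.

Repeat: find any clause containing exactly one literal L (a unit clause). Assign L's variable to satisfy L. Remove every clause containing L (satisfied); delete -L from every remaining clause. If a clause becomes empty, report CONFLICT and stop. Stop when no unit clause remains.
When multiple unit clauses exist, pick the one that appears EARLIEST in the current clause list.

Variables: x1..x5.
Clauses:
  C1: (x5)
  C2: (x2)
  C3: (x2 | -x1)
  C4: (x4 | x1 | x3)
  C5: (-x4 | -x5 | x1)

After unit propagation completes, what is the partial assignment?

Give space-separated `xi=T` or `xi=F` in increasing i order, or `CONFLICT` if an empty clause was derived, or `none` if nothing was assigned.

Answer: x2=T x5=T

Derivation:
unit clause [5] forces x5=T; simplify:
  drop -5 from [-4, -5, 1] -> [-4, 1]
  satisfied 1 clause(s); 4 remain; assigned so far: [5]
unit clause [2] forces x2=T; simplify:
  satisfied 2 clause(s); 2 remain; assigned so far: [2, 5]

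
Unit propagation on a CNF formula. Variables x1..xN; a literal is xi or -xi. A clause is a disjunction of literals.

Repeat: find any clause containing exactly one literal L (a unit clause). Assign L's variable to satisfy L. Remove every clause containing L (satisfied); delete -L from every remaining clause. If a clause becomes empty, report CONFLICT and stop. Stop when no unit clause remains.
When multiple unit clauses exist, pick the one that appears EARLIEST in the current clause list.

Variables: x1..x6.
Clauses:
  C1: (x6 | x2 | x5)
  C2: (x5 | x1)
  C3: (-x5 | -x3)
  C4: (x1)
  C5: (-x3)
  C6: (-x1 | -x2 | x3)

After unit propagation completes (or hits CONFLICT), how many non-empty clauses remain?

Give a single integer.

unit clause [1] forces x1=T; simplify:
  drop -1 from [-1, -2, 3] -> [-2, 3]
  satisfied 2 clause(s); 4 remain; assigned so far: [1]
unit clause [-3] forces x3=F; simplify:
  drop 3 from [-2, 3] -> [-2]
  satisfied 2 clause(s); 2 remain; assigned so far: [1, 3]
unit clause [-2] forces x2=F; simplify:
  drop 2 from [6, 2, 5] -> [6, 5]
  satisfied 1 clause(s); 1 remain; assigned so far: [1, 2, 3]

Answer: 1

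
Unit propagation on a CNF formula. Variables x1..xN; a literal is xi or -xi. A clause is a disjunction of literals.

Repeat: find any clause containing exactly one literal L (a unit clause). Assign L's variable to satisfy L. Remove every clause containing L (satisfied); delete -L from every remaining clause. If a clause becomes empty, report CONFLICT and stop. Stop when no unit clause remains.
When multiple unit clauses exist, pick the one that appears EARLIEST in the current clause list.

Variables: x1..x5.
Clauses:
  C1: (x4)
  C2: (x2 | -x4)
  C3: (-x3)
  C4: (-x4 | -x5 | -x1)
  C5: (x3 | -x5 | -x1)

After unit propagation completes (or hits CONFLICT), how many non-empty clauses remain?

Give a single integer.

Answer: 2

Derivation:
unit clause [4] forces x4=T; simplify:
  drop -4 from [2, -4] -> [2]
  drop -4 from [-4, -5, -1] -> [-5, -1]
  satisfied 1 clause(s); 4 remain; assigned so far: [4]
unit clause [2] forces x2=T; simplify:
  satisfied 1 clause(s); 3 remain; assigned so far: [2, 4]
unit clause [-3] forces x3=F; simplify:
  drop 3 from [3, -5, -1] -> [-5, -1]
  satisfied 1 clause(s); 2 remain; assigned so far: [2, 3, 4]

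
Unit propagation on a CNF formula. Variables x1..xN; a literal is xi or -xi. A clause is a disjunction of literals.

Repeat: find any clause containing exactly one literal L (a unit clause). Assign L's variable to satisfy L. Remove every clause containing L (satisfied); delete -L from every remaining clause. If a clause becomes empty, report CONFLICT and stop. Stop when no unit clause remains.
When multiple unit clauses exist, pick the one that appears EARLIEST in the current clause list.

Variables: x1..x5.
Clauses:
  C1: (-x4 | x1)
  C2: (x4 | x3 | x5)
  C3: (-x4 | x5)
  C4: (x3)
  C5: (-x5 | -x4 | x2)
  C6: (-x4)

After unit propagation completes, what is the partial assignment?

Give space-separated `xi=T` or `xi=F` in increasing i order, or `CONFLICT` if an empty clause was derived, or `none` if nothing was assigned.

unit clause [3] forces x3=T; simplify:
  satisfied 2 clause(s); 4 remain; assigned so far: [3]
unit clause [-4] forces x4=F; simplify:
  satisfied 4 clause(s); 0 remain; assigned so far: [3, 4]

Answer: x3=T x4=F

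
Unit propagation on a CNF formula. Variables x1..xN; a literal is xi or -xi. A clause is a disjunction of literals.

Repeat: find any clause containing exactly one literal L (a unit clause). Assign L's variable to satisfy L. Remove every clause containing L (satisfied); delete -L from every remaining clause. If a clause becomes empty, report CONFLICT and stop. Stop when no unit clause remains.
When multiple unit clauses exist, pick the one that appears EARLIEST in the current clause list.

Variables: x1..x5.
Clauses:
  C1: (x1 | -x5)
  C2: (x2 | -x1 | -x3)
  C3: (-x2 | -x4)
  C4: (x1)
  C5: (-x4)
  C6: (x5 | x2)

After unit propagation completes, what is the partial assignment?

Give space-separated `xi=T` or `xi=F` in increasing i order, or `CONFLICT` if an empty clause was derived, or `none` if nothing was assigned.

unit clause [1] forces x1=T; simplify:
  drop -1 from [2, -1, -3] -> [2, -3]
  satisfied 2 clause(s); 4 remain; assigned so far: [1]
unit clause [-4] forces x4=F; simplify:
  satisfied 2 clause(s); 2 remain; assigned so far: [1, 4]

Answer: x1=T x4=F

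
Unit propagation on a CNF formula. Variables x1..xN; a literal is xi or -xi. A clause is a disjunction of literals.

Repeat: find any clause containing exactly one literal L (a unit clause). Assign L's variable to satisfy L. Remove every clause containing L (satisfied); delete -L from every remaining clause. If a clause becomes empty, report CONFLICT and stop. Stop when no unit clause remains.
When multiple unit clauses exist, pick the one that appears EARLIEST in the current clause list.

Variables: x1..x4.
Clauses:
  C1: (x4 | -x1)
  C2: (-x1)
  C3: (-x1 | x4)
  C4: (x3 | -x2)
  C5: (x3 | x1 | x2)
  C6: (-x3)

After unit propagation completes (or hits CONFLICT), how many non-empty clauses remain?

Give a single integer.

Answer: 0

Derivation:
unit clause [-1] forces x1=F; simplify:
  drop 1 from [3, 1, 2] -> [3, 2]
  satisfied 3 clause(s); 3 remain; assigned so far: [1]
unit clause [-3] forces x3=F; simplify:
  drop 3 from [3, -2] -> [-2]
  drop 3 from [3, 2] -> [2]
  satisfied 1 clause(s); 2 remain; assigned so far: [1, 3]
unit clause [-2] forces x2=F; simplify:
  drop 2 from [2] -> [] (empty!)
  satisfied 1 clause(s); 1 remain; assigned so far: [1, 2, 3]
CONFLICT (empty clause)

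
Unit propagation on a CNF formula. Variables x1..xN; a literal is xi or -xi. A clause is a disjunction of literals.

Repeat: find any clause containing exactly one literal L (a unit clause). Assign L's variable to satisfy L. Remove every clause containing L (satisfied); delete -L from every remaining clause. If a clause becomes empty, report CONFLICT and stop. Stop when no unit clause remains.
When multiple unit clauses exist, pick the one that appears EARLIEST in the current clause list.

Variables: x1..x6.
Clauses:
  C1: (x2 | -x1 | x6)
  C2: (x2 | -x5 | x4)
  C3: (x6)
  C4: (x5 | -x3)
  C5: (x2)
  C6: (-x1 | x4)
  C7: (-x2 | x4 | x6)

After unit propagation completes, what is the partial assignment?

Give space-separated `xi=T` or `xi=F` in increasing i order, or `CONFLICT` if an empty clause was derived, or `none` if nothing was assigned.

unit clause [6] forces x6=T; simplify:
  satisfied 3 clause(s); 4 remain; assigned so far: [6]
unit clause [2] forces x2=T; simplify:
  satisfied 2 clause(s); 2 remain; assigned so far: [2, 6]

Answer: x2=T x6=T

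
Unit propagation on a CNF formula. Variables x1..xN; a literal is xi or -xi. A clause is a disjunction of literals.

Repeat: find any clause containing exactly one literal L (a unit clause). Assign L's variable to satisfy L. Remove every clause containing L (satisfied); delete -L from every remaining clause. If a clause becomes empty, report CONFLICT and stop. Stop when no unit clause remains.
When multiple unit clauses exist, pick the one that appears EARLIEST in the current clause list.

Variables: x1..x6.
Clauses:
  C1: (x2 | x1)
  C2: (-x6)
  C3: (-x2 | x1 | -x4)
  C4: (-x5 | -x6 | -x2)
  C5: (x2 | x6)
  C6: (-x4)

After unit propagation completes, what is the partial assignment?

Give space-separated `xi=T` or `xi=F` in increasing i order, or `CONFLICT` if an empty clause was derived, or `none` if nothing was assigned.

unit clause [-6] forces x6=F; simplify:
  drop 6 from [2, 6] -> [2]
  satisfied 2 clause(s); 4 remain; assigned so far: [6]
unit clause [2] forces x2=T; simplify:
  drop -2 from [-2, 1, -4] -> [1, -4]
  satisfied 2 clause(s); 2 remain; assigned so far: [2, 6]
unit clause [-4] forces x4=F; simplify:
  satisfied 2 clause(s); 0 remain; assigned so far: [2, 4, 6]

Answer: x2=T x4=F x6=F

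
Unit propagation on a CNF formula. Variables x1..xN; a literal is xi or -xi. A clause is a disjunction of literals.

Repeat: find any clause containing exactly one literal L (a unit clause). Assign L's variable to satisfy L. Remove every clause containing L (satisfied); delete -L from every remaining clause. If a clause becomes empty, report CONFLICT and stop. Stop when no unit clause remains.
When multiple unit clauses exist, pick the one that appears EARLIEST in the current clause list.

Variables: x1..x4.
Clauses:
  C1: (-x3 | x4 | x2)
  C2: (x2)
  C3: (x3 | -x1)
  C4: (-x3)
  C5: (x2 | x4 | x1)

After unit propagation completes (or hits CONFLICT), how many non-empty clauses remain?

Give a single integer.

unit clause [2] forces x2=T; simplify:
  satisfied 3 clause(s); 2 remain; assigned so far: [2]
unit clause [-3] forces x3=F; simplify:
  drop 3 from [3, -1] -> [-1]
  satisfied 1 clause(s); 1 remain; assigned so far: [2, 3]
unit clause [-1] forces x1=F; simplify:
  satisfied 1 clause(s); 0 remain; assigned so far: [1, 2, 3]

Answer: 0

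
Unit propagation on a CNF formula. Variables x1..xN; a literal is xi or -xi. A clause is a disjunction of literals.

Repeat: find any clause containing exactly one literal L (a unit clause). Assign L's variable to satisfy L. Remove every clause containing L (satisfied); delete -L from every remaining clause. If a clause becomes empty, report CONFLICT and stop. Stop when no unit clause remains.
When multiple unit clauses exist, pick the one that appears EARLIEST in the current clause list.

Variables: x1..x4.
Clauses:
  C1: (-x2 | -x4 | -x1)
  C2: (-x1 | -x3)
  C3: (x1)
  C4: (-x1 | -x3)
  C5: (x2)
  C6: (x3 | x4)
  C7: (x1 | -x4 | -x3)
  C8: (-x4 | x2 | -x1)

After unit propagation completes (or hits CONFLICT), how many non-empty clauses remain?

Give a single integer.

Answer: 0

Derivation:
unit clause [1] forces x1=T; simplify:
  drop -1 from [-2, -4, -1] -> [-2, -4]
  drop -1 from [-1, -3] -> [-3]
  drop -1 from [-1, -3] -> [-3]
  drop -1 from [-4, 2, -1] -> [-4, 2]
  satisfied 2 clause(s); 6 remain; assigned so far: [1]
unit clause [-3] forces x3=F; simplify:
  drop 3 from [3, 4] -> [4]
  satisfied 2 clause(s); 4 remain; assigned so far: [1, 3]
unit clause [2] forces x2=T; simplify:
  drop -2 from [-2, -4] -> [-4]
  satisfied 2 clause(s); 2 remain; assigned so far: [1, 2, 3]
unit clause [-4] forces x4=F; simplify:
  drop 4 from [4] -> [] (empty!)
  satisfied 1 clause(s); 1 remain; assigned so far: [1, 2, 3, 4]
CONFLICT (empty clause)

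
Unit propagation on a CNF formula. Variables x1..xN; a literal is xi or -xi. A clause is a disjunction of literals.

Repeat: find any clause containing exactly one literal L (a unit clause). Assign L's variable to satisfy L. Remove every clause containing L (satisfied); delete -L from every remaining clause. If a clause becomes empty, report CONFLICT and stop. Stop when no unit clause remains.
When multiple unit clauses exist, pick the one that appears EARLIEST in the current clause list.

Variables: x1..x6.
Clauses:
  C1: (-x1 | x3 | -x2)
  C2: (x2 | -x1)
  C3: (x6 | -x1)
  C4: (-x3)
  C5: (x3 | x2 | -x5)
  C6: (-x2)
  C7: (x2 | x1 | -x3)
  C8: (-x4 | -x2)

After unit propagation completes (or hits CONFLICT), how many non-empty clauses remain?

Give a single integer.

Answer: 0

Derivation:
unit clause [-3] forces x3=F; simplify:
  drop 3 from [-1, 3, -2] -> [-1, -2]
  drop 3 from [3, 2, -5] -> [2, -5]
  satisfied 2 clause(s); 6 remain; assigned so far: [3]
unit clause [-2] forces x2=F; simplify:
  drop 2 from [2, -1] -> [-1]
  drop 2 from [2, -5] -> [-5]
  satisfied 3 clause(s); 3 remain; assigned so far: [2, 3]
unit clause [-1] forces x1=F; simplify:
  satisfied 2 clause(s); 1 remain; assigned so far: [1, 2, 3]
unit clause [-5] forces x5=F; simplify:
  satisfied 1 clause(s); 0 remain; assigned so far: [1, 2, 3, 5]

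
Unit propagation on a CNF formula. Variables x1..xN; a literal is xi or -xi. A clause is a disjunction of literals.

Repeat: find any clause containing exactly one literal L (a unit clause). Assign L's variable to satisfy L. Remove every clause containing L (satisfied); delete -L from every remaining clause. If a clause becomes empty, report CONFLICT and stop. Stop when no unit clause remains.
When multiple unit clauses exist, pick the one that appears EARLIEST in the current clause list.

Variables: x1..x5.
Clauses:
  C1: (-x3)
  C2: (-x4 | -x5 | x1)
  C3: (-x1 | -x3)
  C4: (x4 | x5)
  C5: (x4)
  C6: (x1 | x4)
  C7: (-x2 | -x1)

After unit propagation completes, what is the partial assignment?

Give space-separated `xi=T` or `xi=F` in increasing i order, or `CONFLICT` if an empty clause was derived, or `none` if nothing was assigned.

Answer: x3=F x4=T

Derivation:
unit clause [-3] forces x3=F; simplify:
  satisfied 2 clause(s); 5 remain; assigned so far: [3]
unit clause [4] forces x4=T; simplify:
  drop -4 from [-4, -5, 1] -> [-5, 1]
  satisfied 3 clause(s); 2 remain; assigned so far: [3, 4]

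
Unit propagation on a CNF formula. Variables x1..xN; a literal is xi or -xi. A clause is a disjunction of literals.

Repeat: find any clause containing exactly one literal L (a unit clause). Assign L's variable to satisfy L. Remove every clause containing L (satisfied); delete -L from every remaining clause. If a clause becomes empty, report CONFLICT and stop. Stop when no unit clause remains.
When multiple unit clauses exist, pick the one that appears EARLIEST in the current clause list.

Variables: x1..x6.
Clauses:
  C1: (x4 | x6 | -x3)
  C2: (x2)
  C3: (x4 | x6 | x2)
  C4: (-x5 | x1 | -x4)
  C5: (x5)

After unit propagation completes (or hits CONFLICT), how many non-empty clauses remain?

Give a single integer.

unit clause [2] forces x2=T; simplify:
  satisfied 2 clause(s); 3 remain; assigned so far: [2]
unit clause [5] forces x5=T; simplify:
  drop -5 from [-5, 1, -4] -> [1, -4]
  satisfied 1 clause(s); 2 remain; assigned so far: [2, 5]

Answer: 2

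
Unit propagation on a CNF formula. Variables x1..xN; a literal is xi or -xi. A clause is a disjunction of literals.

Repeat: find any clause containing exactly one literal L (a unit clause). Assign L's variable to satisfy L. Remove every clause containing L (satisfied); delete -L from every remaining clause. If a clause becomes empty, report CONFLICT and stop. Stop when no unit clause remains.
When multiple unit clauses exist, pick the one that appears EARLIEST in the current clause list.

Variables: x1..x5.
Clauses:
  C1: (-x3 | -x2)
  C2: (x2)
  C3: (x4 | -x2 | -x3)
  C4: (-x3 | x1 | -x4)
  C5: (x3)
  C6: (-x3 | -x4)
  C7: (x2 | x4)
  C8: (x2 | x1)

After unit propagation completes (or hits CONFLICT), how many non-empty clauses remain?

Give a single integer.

unit clause [2] forces x2=T; simplify:
  drop -2 from [-3, -2] -> [-3]
  drop -2 from [4, -2, -3] -> [4, -3]
  satisfied 3 clause(s); 5 remain; assigned so far: [2]
unit clause [-3] forces x3=F; simplify:
  drop 3 from [3] -> [] (empty!)
  satisfied 4 clause(s); 1 remain; assigned so far: [2, 3]
CONFLICT (empty clause)

Answer: 0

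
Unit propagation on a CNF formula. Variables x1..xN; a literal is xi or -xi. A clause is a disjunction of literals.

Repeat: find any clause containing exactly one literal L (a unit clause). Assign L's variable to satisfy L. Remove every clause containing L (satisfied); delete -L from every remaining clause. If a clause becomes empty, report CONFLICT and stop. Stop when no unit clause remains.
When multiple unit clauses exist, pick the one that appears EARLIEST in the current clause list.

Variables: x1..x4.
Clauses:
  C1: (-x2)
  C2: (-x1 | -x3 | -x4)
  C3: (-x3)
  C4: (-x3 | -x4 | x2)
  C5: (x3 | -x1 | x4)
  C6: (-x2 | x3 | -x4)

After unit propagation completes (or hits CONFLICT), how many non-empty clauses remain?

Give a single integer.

unit clause [-2] forces x2=F; simplify:
  drop 2 from [-3, -4, 2] -> [-3, -4]
  satisfied 2 clause(s); 4 remain; assigned so far: [2]
unit clause [-3] forces x3=F; simplify:
  drop 3 from [3, -1, 4] -> [-1, 4]
  satisfied 3 clause(s); 1 remain; assigned so far: [2, 3]

Answer: 1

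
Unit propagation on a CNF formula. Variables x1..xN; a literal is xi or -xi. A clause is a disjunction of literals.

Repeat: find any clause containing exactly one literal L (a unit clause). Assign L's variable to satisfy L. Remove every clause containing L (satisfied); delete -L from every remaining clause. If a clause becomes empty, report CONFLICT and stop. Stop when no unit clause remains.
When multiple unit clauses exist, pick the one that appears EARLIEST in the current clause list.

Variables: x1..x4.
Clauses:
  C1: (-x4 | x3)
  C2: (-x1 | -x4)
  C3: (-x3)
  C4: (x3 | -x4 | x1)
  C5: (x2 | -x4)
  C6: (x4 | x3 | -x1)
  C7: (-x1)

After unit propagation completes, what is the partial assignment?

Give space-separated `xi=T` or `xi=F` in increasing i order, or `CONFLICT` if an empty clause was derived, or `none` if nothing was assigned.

Answer: x1=F x3=F x4=F

Derivation:
unit clause [-3] forces x3=F; simplify:
  drop 3 from [-4, 3] -> [-4]
  drop 3 from [3, -4, 1] -> [-4, 1]
  drop 3 from [4, 3, -1] -> [4, -1]
  satisfied 1 clause(s); 6 remain; assigned so far: [3]
unit clause [-4] forces x4=F; simplify:
  drop 4 from [4, -1] -> [-1]
  satisfied 4 clause(s); 2 remain; assigned so far: [3, 4]
unit clause [-1] forces x1=F; simplify:
  satisfied 2 clause(s); 0 remain; assigned so far: [1, 3, 4]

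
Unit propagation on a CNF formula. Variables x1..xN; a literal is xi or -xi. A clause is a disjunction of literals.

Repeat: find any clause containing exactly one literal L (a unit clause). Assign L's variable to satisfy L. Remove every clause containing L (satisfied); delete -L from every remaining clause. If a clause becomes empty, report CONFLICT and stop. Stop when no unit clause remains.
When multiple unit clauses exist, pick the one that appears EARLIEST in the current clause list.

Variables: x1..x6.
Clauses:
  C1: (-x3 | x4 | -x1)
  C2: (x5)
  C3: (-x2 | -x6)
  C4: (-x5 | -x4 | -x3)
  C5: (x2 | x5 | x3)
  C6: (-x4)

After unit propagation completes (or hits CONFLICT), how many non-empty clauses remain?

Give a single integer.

unit clause [5] forces x5=T; simplify:
  drop -5 from [-5, -4, -3] -> [-4, -3]
  satisfied 2 clause(s); 4 remain; assigned so far: [5]
unit clause [-4] forces x4=F; simplify:
  drop 4 from [-3, 4, -1] -> [-3, -1]
  satisfied 2 clause(s); 2 remain; assigned so far: [4, 5]

Answer: 2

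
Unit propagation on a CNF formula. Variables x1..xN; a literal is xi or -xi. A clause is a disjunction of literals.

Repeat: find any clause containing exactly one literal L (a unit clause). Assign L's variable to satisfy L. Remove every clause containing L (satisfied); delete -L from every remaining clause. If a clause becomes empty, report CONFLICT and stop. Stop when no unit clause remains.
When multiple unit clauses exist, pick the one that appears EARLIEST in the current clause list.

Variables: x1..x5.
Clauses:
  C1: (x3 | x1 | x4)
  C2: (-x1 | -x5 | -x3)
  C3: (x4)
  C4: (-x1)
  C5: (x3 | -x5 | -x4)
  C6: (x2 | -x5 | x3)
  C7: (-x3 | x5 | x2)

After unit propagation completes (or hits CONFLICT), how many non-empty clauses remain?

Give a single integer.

unit clause [4] forces x4=T; simplify:
  drop -4 from [3, -5, -4] -> [3, -5]
  satisfied 2 clause(s); 5 remain; assigned so far: [4]
unit clause [-1] forces x1=F; simplify:
  satisfied 2 clause(s); 3 remain; assigned so far: [1, 4]

Answer: 3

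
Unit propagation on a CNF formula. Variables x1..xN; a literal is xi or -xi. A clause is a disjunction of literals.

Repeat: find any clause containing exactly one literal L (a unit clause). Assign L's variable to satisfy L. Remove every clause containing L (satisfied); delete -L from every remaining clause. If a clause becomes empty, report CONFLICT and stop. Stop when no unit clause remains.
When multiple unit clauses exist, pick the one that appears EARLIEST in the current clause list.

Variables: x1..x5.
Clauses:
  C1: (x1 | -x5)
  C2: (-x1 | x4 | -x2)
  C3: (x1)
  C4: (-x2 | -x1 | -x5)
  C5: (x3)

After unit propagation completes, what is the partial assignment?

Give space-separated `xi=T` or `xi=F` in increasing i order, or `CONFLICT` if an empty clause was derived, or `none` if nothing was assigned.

Answer: x1=T x3=T

Derivation:
unit clause [1] forces x1=T; simplify:
  drop -1 from [-1, 4, -2] -> [4, -2]
  drop -1 from [-2, -1, -5] -> [-2, -5]
  satisfied 2 clause(s); 3 remain; assigned so far: [1]
unit clause [3] forces x3=T; simplify:
  satisfied 1 clause(s); 2 remain; assigned so far: [1, 3]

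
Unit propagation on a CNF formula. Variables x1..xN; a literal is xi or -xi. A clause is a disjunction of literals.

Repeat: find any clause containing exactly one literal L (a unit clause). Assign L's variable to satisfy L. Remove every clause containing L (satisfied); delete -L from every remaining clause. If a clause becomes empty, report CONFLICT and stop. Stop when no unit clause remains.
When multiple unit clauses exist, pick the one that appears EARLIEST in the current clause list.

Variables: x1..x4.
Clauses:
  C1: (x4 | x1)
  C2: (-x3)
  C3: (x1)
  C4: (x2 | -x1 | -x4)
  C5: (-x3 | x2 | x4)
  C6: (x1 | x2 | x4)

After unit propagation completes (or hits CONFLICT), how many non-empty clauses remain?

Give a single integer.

unit clause [-3] forces x3=F; simplify:
  satisfied 2 clause(s); 4 remain; assigned so far: [3]
unit clause [1] forces x1=T; simplify:
  drop -1 from [2, -1, -4] -> [2, -4]
  satisfied 3 clause(s); 1 remain; assigned so far: [1, 3]

Answer: 1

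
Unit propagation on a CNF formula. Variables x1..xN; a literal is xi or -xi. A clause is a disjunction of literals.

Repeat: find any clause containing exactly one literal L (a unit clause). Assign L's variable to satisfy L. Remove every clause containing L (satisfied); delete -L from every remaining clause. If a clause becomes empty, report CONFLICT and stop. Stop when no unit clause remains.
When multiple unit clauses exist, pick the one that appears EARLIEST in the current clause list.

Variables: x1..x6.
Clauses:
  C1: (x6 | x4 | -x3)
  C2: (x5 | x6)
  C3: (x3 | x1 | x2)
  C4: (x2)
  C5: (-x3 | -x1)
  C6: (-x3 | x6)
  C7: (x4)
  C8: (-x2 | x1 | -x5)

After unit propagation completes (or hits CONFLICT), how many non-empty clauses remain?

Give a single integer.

Answer: 4

Derivation:
unit clause [2] forces x2=T; simplify:
  drop -2 from [-2, 1, -5] -> [1, -5]
  satisfied 2 clause(s); 6 remain; assigned so far: [2]
unit clause [4] forces x4=T; simplify:
  satisfied 2 clause(s); 4 remain; assigned so far: [2, 4]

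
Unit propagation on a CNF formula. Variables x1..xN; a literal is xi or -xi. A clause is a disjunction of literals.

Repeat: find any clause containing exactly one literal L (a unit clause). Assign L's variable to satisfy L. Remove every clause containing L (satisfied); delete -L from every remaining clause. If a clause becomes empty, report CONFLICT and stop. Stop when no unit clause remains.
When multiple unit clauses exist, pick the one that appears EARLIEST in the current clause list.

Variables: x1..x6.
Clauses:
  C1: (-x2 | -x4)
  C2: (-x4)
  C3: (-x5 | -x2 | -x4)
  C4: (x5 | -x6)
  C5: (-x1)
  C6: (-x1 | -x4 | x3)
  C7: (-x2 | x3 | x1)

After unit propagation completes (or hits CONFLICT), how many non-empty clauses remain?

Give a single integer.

unit clause [-4] forces x4=F; simplify:
  satisfied 4 clause(s); 3 remain; assigned so far: [4]
unit clause [-1] forces x1=F; simplify:
  drop 1 from [-2, 3, 1] -> [-2, 3]
  satisfied 1 clause(s); 2 remain; assigned so far: [1, 4]

Answer: 2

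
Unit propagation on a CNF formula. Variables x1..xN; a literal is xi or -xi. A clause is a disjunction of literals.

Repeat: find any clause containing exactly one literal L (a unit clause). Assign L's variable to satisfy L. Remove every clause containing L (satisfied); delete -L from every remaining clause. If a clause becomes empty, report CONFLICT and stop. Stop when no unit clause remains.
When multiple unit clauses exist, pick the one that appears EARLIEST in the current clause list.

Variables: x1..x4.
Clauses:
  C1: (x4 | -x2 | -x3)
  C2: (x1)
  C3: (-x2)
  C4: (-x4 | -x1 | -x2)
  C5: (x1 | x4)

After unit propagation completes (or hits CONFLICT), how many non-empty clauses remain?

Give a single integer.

Answer: 0

Derivation:
unit clause [1] forces x1=T; simplify:
  drop -1 from [-4, -1, -2] -> [-4, -2]
  satisfied 2 clause(s); 3 remain; assigned so far: [1]
unit clause [-2] forces x2=F; simplify:
  satisfied 3 clause(s); 0 remain; assigned so far: [1, 2]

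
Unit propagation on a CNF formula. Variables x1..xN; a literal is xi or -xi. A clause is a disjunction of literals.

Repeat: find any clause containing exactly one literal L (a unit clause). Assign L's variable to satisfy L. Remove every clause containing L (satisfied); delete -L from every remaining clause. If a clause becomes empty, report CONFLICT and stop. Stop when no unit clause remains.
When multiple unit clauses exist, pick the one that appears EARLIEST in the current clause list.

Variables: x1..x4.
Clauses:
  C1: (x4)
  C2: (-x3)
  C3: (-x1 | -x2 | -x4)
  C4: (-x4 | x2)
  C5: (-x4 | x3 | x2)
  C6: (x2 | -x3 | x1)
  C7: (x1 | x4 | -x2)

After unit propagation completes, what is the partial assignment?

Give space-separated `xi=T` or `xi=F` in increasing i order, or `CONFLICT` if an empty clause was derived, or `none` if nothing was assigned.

unit clause [4] forces x4=T; simplify:
  drop -4 from [-1, -2, -4] -> [-1, -2]
  drop -4 from [-4, 2] -> [2]
  drop -4 from [-4, 3, 2] -> [3, 2]
  satisfied 2 clause(s); 5 remain; assigned so far: [4]
unit clause [-3] forces x3=F; simplify:
  drop 3 from [3, 2] -> [2]
  satisfied 2 clause(s); 3 remain; assigned so far: [3, 4]
unit clause [2] forces x2=T; simplify:
  drop -2 from [-1, -2] -> [-1]
  satisfied 2 clause(s); 1 remain; assigned so far: [2, 3, 4]
unit clause [-1] forces x1=F; simplify:
  satisfied 1 clause(s); 0 remain; assigned so far: [1, 2, 3, 4]

Answer: x1=F x2=T x3=F x4=T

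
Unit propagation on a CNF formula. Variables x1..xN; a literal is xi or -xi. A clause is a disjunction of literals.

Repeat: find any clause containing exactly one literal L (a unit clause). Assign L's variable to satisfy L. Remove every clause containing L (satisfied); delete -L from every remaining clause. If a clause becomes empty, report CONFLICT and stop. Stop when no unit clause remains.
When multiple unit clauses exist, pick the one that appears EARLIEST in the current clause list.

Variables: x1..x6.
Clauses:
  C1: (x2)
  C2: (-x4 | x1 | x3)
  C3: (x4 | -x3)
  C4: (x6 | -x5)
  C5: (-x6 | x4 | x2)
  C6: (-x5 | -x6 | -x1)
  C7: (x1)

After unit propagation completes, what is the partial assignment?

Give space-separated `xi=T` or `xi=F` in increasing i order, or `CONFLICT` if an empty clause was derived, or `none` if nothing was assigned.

unit clause [2] forces x2=T; simplify:
  satisfied 2 clause(s); 5 remain; assigned so far: [2]
unit clause [1] forces x1=T; simplify:
  drop -1 from [-5, -6, -1] -> [-5, -6]
  satisfied 2 clause(s); 3 remain; assigned so far: [1, 2]

Answer: x1=T x2=T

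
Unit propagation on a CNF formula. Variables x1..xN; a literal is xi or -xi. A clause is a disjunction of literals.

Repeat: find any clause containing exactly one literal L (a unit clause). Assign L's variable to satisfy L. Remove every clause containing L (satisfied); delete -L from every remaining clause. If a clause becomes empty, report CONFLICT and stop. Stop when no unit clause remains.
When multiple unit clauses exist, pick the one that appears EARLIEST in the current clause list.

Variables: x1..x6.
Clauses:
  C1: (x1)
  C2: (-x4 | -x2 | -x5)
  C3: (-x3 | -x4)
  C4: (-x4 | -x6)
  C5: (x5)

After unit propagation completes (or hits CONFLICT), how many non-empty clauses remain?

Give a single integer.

Answer: 3

Derivation:
unit clause [1] forces x1=T; simplify:
  satisfied 1 clause(s); 4 remain; assigned so far: [1]
unit clause [5] forces x5=T; simplify:
  drop -5 from [-4, -2, -5] -> [-4, -2]
  satisfied 1 clause(s); 3 remain; assigned so far: [1, 5]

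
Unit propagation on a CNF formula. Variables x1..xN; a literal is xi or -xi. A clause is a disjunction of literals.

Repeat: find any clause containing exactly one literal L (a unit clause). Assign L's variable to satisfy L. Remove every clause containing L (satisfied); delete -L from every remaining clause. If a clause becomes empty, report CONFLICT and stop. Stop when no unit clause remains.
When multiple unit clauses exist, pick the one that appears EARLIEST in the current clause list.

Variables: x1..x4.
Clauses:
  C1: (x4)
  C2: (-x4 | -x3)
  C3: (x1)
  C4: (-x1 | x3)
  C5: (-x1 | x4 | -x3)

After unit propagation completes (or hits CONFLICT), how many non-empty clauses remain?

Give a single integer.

unit clause [4] forces x4=T; simplify:
  drop -4 from [-4, -3] -> [-3]
  satisfied 2 clause(s); 3 remain; assigned so far: [4]
unit clause [-3] forces x3=F; simplify:
  drop 3 from [-1, 3] -> [-1]
  satisfied 1 clause(s); 2 remain; assigned so far: [3, 4]
unit clause [1] forces x1=T; simplify:
  drop -1 from [-1] -> [] (empty!)
  satisfied 1 clause(s); 1 remain; assigned so far: [1, 3, 4]
CONFLICT (empty clause)

Answer: 0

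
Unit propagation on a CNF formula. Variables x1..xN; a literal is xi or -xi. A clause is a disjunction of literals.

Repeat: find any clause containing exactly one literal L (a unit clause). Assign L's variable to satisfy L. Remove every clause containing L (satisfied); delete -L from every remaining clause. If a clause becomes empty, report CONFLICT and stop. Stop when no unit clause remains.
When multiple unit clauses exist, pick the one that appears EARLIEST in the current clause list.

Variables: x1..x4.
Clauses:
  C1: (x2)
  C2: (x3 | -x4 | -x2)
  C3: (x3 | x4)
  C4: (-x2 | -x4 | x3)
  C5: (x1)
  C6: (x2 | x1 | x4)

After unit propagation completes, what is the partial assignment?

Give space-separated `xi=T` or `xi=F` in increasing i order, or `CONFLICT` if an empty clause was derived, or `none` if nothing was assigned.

unit clause [2] forces x2=T; simplify:
  drop -2 from [3, -4, -2] -> [3, -4]
  drop -2 from [-2, -4, 3] -> [-4, 3]
  satisfied 2 clause(s); 4 remain; assigned so far: [2]
unit clause [1] forces x1=T; simplify:
  satisfied 1 clause(s); 3 remain; assigned so far: [1, 2]

Answer: x1=T x2=T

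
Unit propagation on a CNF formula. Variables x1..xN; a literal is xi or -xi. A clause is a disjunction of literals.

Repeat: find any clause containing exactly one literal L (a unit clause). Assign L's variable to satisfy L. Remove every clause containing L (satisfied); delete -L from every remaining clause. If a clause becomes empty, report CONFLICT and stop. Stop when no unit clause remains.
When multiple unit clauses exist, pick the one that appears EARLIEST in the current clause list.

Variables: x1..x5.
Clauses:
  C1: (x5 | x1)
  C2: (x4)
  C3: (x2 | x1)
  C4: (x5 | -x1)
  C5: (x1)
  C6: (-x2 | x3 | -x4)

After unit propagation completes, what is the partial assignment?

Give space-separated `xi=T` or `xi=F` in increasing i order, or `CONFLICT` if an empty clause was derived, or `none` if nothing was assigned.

Answer: x1=T x4=T x5=T

Derivation:
unit clause [4] forces x4=T; simplify:
  drop -4 from [-2, 3, -4] -> [-2, 3]
  satisfied 1 clause(s); 5 remain; assigned so far: [4]
unit clause [1] forces x1=T; simplify:
  drop -1 from [5, -1] -> [5]
  satisfied 3 clause(s); 2 remain; assigned so far: [1, 4]
unit clause [5] forces x5=T; simplify:
  satisfied 1 clause(s); 1 remain; assigned so far: [1, 4, 5]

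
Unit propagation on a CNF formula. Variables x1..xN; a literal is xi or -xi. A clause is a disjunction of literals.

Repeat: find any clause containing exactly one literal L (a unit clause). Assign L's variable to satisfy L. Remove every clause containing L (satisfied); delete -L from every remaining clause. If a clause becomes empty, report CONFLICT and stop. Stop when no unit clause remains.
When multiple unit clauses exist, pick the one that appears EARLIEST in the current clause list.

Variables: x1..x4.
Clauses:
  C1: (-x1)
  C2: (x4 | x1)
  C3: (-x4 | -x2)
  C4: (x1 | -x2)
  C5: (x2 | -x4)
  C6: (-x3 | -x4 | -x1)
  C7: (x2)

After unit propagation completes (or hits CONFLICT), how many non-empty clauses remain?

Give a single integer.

unit clause [-1] forces x1=F; simplify:
  drop 1 from [4, 1] -> [4]
  drop 1 from [1, -2] -> [-2]
  satisfied 2 clause(s); 5 remain; assigned so far: [1]
unit clause [4] forces x4=T; simplify:
  drop -4 from [-4, -2] -> [-2]
  drop -4 from [2, -4] -> [2]
  satisfied 1 clause(s); 4 remain; assigned so far: [1, 4]
unit clause [-2] forces x2=F; simplify:
  drop 2 from [2] -> [] (empty!)
  drop 2 from [2] -> [] (empty!)
  satisfied 2 clause(s); 2 remain; assigned so far: [1, 2, 4]
CONFLICT (empty clause)

Answer: 0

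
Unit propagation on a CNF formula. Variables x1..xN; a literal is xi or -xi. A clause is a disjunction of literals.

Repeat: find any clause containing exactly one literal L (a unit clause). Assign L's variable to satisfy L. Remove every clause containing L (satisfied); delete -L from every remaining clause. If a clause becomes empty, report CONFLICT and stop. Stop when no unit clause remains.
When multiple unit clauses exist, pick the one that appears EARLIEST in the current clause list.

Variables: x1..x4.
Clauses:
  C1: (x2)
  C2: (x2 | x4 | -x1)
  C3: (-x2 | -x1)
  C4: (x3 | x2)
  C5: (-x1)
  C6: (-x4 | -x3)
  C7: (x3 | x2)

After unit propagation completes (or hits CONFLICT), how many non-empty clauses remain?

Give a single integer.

Answer: 1

Derivation:
unit clause [2] forces x2=T; simplify:
  drop -2 from [-2, -1] -> [-1]
  satisfied 4 clause(s); 3 remain; assigned so far: [2]
unit clause [-1] forces x1=F; simplify:
  satisfied 2 clause(s); 1 remain; assigned so far: [1, 2]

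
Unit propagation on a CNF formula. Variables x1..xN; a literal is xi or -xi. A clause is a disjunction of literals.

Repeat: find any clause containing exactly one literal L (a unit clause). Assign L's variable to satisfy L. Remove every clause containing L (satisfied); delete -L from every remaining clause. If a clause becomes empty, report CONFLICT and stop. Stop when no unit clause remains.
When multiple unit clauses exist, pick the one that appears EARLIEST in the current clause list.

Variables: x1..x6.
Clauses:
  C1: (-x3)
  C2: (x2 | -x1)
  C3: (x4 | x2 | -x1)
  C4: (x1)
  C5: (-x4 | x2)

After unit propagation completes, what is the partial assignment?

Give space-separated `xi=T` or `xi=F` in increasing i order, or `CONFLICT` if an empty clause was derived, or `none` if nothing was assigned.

Answer: x1=T x2=T x3=F

Derivation:
unit clause [-3] forces x3=F; simplify:
  satisfied 1 clause(s); 4 remain; assigned so far: [3]
unit clause [1] forces x1=T; simplify:
  drop -1 from [2, -1] -> [2]
  drop -1 from [4, 2, -1] -> [4, 2]
  satisfied 1 clause(s); 3 remain; assigned so far: [1, 3]
unit clause [2] forces x2=T; simplify:
  satisfied 3 clause(s); 0 remain; assigned so far: [1, 2, 3]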